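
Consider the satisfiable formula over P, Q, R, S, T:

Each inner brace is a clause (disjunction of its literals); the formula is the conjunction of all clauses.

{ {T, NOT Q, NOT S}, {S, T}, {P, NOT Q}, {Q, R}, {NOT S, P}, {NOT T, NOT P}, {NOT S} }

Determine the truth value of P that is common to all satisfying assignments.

False

Suppose P = true.
Unit clause (NOT T) forces T = false.
Unit clause (S) forces S = true.
But (NOT S) is also a unit clause — contradiction.
So every satisfying assignment has P = False.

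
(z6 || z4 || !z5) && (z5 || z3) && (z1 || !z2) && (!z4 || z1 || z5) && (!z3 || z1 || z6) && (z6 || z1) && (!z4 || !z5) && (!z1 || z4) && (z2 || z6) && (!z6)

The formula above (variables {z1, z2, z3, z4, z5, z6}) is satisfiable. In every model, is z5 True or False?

False

Suppose z5 = true.
Unit clause (!z4) forces z4 = false.
Unit clause (z6) forces z6 = true.
Now (!z6) is unsatisfied and unit — conflict.
So every satisfying assignment has z5 = False.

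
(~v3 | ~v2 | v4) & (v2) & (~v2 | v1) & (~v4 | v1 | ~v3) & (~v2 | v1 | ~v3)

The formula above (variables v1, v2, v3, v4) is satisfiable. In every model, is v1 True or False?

True

Suppose v1 = 0.
(v2) alone gives v2 = 1.
But (~v2) is also a unit clause — contradiction.
So every satisfying assignment has v1 = True.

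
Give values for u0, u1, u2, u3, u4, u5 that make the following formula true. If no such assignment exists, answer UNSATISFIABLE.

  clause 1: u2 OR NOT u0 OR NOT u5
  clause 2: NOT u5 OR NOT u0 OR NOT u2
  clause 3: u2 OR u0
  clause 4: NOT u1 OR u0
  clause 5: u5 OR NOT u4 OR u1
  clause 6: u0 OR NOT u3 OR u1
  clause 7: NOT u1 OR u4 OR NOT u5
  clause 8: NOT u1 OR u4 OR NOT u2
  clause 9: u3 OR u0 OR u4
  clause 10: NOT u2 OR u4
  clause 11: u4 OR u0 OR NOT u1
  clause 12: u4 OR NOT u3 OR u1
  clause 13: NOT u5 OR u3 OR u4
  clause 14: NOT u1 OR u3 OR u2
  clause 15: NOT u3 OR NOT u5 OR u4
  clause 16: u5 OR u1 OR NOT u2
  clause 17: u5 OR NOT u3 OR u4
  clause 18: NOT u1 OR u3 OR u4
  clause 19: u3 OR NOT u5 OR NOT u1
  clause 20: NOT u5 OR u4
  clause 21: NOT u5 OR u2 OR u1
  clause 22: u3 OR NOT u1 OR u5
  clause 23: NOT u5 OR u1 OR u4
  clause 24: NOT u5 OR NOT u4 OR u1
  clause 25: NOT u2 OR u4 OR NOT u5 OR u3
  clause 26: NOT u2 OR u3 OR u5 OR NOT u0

Branch on u2: set u2 = true.
Unit clause (u4) forces u4 = true.
Branch on u5: set u5 = false.
Unit clause (u1) forces u1 = true.
Unit clause (u0) forces u0 = true.
Unit clause (u3) forces u3 = true.
This assignment satisfies each clause.

u0: true,  u1: true,  u2: true,  u3: true,  u4: true,  u5: false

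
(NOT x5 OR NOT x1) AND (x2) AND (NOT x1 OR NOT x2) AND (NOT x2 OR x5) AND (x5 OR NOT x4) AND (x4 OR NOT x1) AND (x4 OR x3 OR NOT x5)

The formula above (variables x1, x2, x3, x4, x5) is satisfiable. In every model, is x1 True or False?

False

Suppose x1 = true.
(NOT x5) alone gives x5 = false.
(x2) alone gives x2 = true.
Now (NOT x2) is unsatisfied and unit — conflict.
So every satisfying assignment has x1 = False.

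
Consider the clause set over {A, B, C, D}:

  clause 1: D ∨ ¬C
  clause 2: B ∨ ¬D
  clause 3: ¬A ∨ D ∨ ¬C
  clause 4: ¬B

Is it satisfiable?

Yes, satisfiable

Unit clause (¬B) forces B = False.
Unit clause (¬D) forces D = False.
Unit clause (¬C) forces C = False.
Every clause is now satisfied; A is unconstrained.
A satisfying assignment: A: False; B: False; C: False; D: False.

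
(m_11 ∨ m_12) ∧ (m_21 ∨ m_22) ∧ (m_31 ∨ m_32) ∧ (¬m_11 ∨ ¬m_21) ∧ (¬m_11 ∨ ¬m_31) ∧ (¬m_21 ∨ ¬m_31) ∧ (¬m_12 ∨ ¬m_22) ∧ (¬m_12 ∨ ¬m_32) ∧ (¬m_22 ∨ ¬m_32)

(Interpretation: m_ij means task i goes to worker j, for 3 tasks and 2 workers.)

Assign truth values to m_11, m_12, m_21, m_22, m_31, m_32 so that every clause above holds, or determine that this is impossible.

Try m_11 = True.
(¬m_21) alone gives m_21 = False.
(m_22) alone gives m_22 = True.
(¬m_31) alone gives m_31 = False.
(m_32) alone gives m_32 = True.
But (¬m_32) is also a unit clause — contradiction.
So m_11 must be the other value — set m_11 = False.
(m_12) alone gives m_12 = True.
(¬m_22) alone gives m_22 = False.
(m_21) alone gives m_21 = True.
(¬m_31) alone gives m_31 = False.
(m_32) alone gives m_32 = True.
But (¬m_32) is also a unit clause — contradiction.
Both values of m_11 lead to a conflict.

UNSATISFIABLE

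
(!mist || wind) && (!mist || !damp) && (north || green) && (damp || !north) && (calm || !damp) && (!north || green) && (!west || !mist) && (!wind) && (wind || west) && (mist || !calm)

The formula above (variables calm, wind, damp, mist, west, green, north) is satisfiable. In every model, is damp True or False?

Suppose damp = true.
The clause (!mist) is unit, so mist = false.
The clause (calm) is unit, so calm = true.
That conflicts with the unit clause (!calm).
So every satisfying assignment has damp = False.

False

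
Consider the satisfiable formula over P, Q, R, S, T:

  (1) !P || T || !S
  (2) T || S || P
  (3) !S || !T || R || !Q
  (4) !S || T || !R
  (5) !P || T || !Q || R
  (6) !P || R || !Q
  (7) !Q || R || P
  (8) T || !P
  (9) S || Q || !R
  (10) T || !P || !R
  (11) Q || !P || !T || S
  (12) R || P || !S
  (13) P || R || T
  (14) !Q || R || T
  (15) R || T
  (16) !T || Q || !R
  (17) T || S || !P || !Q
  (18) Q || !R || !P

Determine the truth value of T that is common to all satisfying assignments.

True

Suppose T = false.
From the singleton clause (!P), P = false.
From the singleton clause (S), S = true.
From the singleton clause (!R), R = false.
That conflicts with the unit clause (R).
So every satisfying assignment has T = True.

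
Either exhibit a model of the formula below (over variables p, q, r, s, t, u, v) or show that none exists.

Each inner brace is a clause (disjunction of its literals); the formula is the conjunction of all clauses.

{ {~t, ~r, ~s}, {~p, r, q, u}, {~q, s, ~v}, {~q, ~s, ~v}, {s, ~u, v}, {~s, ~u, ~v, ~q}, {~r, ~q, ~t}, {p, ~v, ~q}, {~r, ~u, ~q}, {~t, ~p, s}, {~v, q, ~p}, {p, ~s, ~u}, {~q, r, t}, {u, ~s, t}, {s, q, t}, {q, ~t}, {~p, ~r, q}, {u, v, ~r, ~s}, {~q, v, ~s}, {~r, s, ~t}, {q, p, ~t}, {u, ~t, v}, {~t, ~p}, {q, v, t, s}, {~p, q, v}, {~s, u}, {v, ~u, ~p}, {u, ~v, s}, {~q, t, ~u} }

p=0, q=1, r=1, s=0, t=0, u=0, v=0

Case q = 1:
Case s = 0:
The clause (~v) is unit, so v = 0.
The clause (~u) is unit, so u = 0.
The clause (~t) is unit, so t = 0.
The clause (r) is unit, so r = 1.
All clauses hold; p can take either value.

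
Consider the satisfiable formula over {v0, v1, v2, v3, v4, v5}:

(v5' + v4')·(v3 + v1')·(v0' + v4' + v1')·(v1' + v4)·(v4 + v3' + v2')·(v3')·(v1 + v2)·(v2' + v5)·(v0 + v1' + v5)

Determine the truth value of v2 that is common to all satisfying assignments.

Suppose v2 = 0.
From the singleton clause (v3'), v3 = 0.
From the singleton clause (v1'), v1 = 0.
But (v1) is also a unit clause — contradiction.
So every satisfying assignment has v2 = True.

True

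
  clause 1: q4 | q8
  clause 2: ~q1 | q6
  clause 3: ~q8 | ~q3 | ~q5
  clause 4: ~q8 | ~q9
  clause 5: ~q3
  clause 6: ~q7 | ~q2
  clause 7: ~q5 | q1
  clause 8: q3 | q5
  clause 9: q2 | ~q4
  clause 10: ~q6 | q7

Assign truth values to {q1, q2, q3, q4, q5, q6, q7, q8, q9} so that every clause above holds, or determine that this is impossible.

q1: 1; q2: 0; q3: 0; q4: 0; q5: 1; q6: 1; q7: 1; q8: 1; q9: 0

From the singleton clause (~q3), q3 = 0.
From the singleton clause (q5), q5 = 1.
From the singleton clause (q1), q1 = 1.
From the singleton clause (q6), q6 = 1.
From the singleton clause (q7), q7 = 1.
From the singleton clause (~q2), q2 = 0.
From the singleton clause (~q4), q4 = 0.
From the singleton clause (q8), q8 = 1.
From the singleton clause (~q9), q9 = 0.
All clauses are satisfied.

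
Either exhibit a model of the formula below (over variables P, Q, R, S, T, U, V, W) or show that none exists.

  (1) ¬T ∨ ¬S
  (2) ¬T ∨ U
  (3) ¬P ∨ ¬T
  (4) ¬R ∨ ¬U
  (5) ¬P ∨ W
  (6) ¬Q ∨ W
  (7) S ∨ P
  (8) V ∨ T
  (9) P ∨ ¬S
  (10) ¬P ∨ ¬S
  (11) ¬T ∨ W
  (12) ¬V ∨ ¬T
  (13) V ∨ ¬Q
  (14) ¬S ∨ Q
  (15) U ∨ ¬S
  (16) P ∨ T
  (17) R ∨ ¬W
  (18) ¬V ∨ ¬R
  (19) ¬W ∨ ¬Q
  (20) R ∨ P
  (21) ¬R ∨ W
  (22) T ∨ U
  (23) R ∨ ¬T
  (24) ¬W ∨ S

Try T = False.
From the singleton clause (V), V = True.
From the singleton clause (P), P = True.
From the singleton clause (W), W = True.
From the singleton clause (¬S), S = False.
But (S) is also a unit clause — contradiction.
So T must be the other value — set T = True.
From the singleton clause (¬S), S = False.
From the singleton clause (U), U = True.
From the singleton clause (¬P), P = False.
But (P) is also a unit clause — contradiction.
Either choice for T ends in contradiction.

UNSATISFIABLE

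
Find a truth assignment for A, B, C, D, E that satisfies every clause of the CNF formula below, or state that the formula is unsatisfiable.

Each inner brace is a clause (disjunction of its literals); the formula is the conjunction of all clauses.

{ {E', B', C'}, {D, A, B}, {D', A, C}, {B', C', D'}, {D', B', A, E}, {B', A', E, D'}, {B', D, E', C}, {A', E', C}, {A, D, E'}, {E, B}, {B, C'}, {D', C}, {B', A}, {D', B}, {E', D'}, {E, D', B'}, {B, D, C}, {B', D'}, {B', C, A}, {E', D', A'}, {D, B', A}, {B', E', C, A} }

A: 1, B: 1, C: 1, D: 0, E: 0

Suppose E = 0.
Unit clause (B) forces B = 1.
Unit clause (A) forces A = 1.
Unit clause (D') forces D = 0.
All clauses hold; C can take either value.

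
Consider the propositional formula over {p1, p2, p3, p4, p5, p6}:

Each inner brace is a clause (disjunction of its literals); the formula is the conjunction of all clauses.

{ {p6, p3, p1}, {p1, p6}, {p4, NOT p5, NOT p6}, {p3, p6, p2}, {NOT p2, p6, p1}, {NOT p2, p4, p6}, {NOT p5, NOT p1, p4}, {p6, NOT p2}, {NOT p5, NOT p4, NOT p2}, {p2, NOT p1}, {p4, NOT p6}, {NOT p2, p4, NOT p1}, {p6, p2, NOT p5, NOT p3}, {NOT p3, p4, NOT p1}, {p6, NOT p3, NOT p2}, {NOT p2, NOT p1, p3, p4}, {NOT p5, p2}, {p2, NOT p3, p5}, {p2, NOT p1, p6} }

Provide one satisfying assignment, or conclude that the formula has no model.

p1=true; p2=true; p3=false; p4=true; p5=false; p6=true

Suppose p1 = true.
Unit clause (p2) forces p2 = true.
Unit clause (p6) forces p6 = true.
Unit clause (p4) forces p4 = true.
Unit clause (NOT p5) forces p5 = false.
Every clause is now satisfied; p3 is unconstrained.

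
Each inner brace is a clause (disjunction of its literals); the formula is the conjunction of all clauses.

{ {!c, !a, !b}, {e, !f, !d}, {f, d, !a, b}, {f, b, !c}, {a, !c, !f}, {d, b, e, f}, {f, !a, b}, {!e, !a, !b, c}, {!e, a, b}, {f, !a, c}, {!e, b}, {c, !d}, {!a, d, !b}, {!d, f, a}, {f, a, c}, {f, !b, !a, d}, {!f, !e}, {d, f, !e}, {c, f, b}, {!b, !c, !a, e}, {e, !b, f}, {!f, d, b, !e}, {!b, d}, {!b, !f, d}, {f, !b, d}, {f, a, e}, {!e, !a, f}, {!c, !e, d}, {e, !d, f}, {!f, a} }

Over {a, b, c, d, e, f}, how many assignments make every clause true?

2

There are 2^6 = 64 truth assignments over (a, b, c, d, e, f).
Split on c. With c = true, the clauses containing c are satisfied and !c drops from the rest; 1 of the 2^5 = 32 assignments to the other variables satisfy what remains.
With c = false, by the same count on the reduced clause set, 1 assignment works.
(One model: a=T, b=F, c=F, d=F, e=F, f=T.)
Total: 1 + 1 = 2.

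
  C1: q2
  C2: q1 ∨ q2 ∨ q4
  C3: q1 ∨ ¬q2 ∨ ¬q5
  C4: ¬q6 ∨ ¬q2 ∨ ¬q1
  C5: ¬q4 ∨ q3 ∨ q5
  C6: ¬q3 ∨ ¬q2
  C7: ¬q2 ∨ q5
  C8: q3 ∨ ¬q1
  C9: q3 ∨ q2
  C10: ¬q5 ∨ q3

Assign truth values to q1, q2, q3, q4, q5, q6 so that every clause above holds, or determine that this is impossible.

(q2) alone gives q2 = True.
(¬q3) alone gives q3 = False.
(q5) alone gives q5 = True.
That conflicts with the unit clause (¬q5).

UNSATISFIABLE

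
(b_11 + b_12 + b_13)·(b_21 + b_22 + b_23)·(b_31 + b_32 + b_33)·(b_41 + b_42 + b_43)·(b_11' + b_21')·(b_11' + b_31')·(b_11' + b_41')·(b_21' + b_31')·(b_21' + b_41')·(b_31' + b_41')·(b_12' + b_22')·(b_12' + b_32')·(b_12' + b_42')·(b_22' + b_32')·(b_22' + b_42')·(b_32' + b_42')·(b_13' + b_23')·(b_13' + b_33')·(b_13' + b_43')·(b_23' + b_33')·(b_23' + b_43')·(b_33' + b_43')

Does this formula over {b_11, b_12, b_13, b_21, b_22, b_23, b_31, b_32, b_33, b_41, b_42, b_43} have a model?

No

Try b_11 = 0.
Try b_12 = 1.
(b_22') alone gives b_22 = 0.
(b_32') alone gives b_32 = 0.
(b_42') alone gives b_42 = 0.
Try b_21 = 1.
(b_31') alone gives b_31 = 0.
(b_33) alone gives b_33 = 1.
(b_41') alone gives b_41 = 0.
(b_43) alone gives b_43 = 1.
That conflicts with the unit clause (b_43').
That branch fails; take b_21 = 0 instead.
(b_23) alone gives b_23 = 1.
(b_13') alone gives b_13 = 0.
(b_33') alone gives b_33 = 0.
(b_31) alone gives b_31 = 1.
(b_41') alone gives b_41 = 0.
(b_43) alone gives b_43 = 1.
That conflicts with the unit clause (b_43').
Neither b_21 = 1 nor b_21 = 0 works.
That branch fails; take b_12 = 0 instead.
(b_13) alone gives b_13 = 1.
(b_23') alone gives b_23 = 0.
(b_33') alone gives b_33 = 0.
(b_43') alone gives b_43 = 0.
Try b_21 = 1.
(b_31') alone gives b_31 = 0.
(b_32) alone gives b_32 = 1.
(b_41') alone gives b_41 = 0.
(b_42) alone gives b_42 = 1.
That conflicts with the unit clause (b_42').
That branch fails; take b_21 = 0 instead.
(b_22) alone gives b_22 = 1.
(b_32') alone gives b_32 = 0.
(b_31) alone gives b_31 = 1.
(b_41') alone gives b_41 = 0.
(b_42) alone gives b_42 = 1.
That conflicts with the unit clause (b_42').
Neither b_21 = 1 nor b_21 = 0 works.
Neither b_12 = 1 nor b_12 = 0 works.
That branch fails; take b_11 = 1 instead.
(b_21') alone gives b_21 = 0.
(b_31') alone gives b_31 = 0.
(b_41') alone gives b_41 = 0.
Try b_22 = 1.
(b_12') alone gives b_12 = 0.
(b_32') alone gives b_32 = 0.
(b_33) alone gives b_33 = 1.
(b_42') alone gives b_42 = 0.
(b_43) alone gives b_43 = 1.
That conflicts with the unit clause (b_43').
That branch fails; take b_22 = 0 instead.
(b_23) alone gives b_23 = 1.
(b_13') alone gives b_13 = 0.
(b_33') alone gives b_33 = 0.
(b_32) alone gives b_32 = 1.
(b_12') alone gives b_12 = 0.
(b_42') alone gives b_42 = 0.
(b_43) alone gives b_43 = 1.
That conflicts with the unit clause (b_43').
Neither b_22 = 1 nor b_22 = 0 works.
Neither b_11 = 1 nor b_11 = 0 works.
No assignment satisfies every clause.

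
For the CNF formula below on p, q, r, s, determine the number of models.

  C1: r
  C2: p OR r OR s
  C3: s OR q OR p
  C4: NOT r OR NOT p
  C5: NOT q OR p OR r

There are 2^4 = 16 truth assignments over (p, q, r, s).
Check each against the 5 clauses (columns in the order p, q, r, s):
  F F F F  ✗ fails (r)
  F F F T  ✗ fails (r)
  F F T F  ✗ fails (s OR q OR p)
  F F T T  ✓ satisfies all
  F T F F  ✗ fails (r)
  F T F T  ✗ fails (r)
  F T T F  ✓ satisfies all
  F T T T  ✓ satisfies all
  T F F F  ✗ fails (r)
  T F F T  ✗ fails (r)
  T F T F  ✗ fails (NOT r OR NOT p)
  T F T T  ✗ fails (NOT r OR NOT p)
  T T F F  ✗ fails (r)
  T T F T  ✗ fails (r)
  T T T F  ✗ fails (NOT r OR NOT p)
  T T T T  ✗ fails (NOT r OR NOT p)
3 of the 16 rows are models.

3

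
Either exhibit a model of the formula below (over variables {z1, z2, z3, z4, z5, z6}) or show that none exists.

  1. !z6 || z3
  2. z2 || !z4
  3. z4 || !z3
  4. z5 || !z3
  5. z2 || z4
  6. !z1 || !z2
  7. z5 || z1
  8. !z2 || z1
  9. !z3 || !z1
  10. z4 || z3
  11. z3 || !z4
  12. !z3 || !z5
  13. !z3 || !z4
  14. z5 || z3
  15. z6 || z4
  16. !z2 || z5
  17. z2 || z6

UNSATISFIABLE

Try z6 = false.
From the singleton clause (z4), z4 = true.
From the singleton clause (z2), z2 = true.
From the singleton clause (!z1), z1 = false.
But (z1) is also a unit clause — contradiction.
That branch fails; take z6 = true instead.
From the singleton clause (z3), z3 = true.
From the singleton clause (z4), z4 = true.
But (!z4) is also a unit clause — contradiction.
Both values of z6 lead to a conflict.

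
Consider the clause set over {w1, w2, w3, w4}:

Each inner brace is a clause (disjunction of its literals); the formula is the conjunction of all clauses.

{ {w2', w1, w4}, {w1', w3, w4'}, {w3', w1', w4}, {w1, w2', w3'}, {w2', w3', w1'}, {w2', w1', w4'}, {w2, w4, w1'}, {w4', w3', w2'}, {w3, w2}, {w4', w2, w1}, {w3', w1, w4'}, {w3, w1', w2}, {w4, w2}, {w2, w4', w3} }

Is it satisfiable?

Yes, satisfiable

Branch on w3: set w3 = 0.
The clause (w2) is unit, so w2 = 1.
Branch on w1: set w1 = 1.
The clause (w4') is unit, so w4 = 0.
All clauses are satisfied.
A satisfying assignment: w1 ↦ 1, w2 ↦ 1, w3 ↦ 0, w4 ↦ 0.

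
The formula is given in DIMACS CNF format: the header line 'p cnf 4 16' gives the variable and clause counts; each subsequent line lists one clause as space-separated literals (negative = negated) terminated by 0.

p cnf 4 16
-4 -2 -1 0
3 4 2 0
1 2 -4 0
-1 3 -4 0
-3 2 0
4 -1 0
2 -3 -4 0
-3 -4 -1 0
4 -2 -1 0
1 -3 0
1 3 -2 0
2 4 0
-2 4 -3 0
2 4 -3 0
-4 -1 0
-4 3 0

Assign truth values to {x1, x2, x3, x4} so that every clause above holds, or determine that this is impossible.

Case x3 = False:
(¬x4) alone gives x4 = False.
(x2) alone gives x2 = True.
(¬x1) alone gives x1 = False.
Now (x1) is unsatisfied and unit — conflict.
Backtrack on x3: now try x3 = True.
(x2) alone gives x2 = True.
(x1) alone gives x1 = True.
(¬x4) alone gives x4 = False.
Now (x4) is unsatisfied and unit — conflict.
Both values of x3 lead to a conflict.

UNSATISFIABLE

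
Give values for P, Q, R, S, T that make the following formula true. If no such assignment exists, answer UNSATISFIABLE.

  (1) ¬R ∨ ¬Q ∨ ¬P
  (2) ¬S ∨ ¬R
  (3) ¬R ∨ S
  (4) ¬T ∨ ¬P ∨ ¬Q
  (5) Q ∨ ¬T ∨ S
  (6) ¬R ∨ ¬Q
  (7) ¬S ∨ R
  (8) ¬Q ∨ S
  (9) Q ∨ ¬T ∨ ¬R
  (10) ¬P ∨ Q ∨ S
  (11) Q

UNSATISFIABLE

Unit clause (Q) forces Q = True.
Unit clause (¬R) forces R = False.
Unit clause (¬S) forces S = False.
That conflicts with the unit clause (S).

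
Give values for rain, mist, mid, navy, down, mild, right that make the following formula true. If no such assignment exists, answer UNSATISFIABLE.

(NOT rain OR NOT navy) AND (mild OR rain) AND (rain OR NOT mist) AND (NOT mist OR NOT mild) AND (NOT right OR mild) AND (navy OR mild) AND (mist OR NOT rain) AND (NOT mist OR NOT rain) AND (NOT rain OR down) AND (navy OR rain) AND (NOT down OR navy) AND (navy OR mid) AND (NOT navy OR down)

Branch on rain: set rain = false.
From the singleton clause (mild), mild = true.
From the singleton clause (NOT mist), mist = false.
From the singleton clause (navy), navy = true.
From the singleton clause (down), down = true.
All clauses hold; mid, right can take either value.

rain: false; mist: false; mid: true; navy: true; down: true; mild: true; right: true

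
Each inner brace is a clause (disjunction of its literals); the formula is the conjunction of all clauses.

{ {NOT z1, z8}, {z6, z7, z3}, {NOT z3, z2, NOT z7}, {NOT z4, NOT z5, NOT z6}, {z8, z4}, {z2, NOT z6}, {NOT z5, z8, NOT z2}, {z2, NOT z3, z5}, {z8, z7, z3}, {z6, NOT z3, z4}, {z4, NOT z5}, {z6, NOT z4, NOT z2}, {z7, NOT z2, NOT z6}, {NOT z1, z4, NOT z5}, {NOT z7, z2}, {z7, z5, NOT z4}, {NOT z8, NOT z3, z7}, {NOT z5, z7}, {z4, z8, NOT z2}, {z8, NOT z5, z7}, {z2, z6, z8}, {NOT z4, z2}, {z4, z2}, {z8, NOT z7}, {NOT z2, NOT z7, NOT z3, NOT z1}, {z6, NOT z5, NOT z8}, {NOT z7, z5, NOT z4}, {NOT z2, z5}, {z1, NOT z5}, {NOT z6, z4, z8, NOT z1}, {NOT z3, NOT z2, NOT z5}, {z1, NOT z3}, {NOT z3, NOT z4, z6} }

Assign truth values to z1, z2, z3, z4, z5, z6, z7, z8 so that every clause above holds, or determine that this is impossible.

Branch on z1: set z1 = false.
The clause (NOT z5) is unit, so z5 = false.
The clause (NOT z2) is unit, so z2 = false.
The clause (NOT z6) is unit, so z6 = false.
The clause (NOT z3) is unit, so z3 = false.
The clause (z7) is unit, so z7 = true.
That conflicts with the unit clause (NOT z7).
Backtrack on z1: now try z1 = true.
The clause (z8) is unit, so z8 = true.
Branch on z2: set z2 = true.
The clause (z5) is unit, so z5 = true.
The clause (z4) is unit, so z4 = true.
The clause (NOT z6) is unit, so z6 = false.
That conflicts with the unit clause (z6).
Backtrack on z2: now try z2 = false.
The clause (NOT z6) is unit, so z6 = false.
The clause (NOT z7) is unit, so z7 = false.
The clause (z3) is unit, so z3 = true.
That conflicts with the unit clause (NOT z3).
Neither z2 = true nor z2 = false works.
Neither z1 = true nor z1 = false works.

UNSATISFIABLE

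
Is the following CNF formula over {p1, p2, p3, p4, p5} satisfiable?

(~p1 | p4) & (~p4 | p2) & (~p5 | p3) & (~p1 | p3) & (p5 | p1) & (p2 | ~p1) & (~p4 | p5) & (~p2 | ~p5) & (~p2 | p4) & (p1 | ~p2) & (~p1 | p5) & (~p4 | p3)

Yes, satisfiable

Branch on p1: set p1 = 0.
From the singleton clause (p5), p5 = 1.
From the singleton clause (p3), p3 = 1.
From the singleton clause (~p2), p2 = 0.
From the singleton clause (~p4), p4 = 0.
All clauses are satisfied.
A satisfying assignment: p1=0,  p2=0,  p3=1,  p4=0,  p5=1.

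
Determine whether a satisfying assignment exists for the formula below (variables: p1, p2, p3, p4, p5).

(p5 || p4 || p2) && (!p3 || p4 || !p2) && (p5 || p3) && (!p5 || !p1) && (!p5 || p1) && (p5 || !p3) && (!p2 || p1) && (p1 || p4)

No, unsatisfiable

Suppose p5 = true.
(!p1) alone gives p1 = false.
That conflicts with the unit clause (p1).
So p5 must be the other value — set p5 = false.
(p3) alone gives p3 = true.
That conflicts with the unit clause (!p3).
Both values of p5 lead to a conflict.
No assignment satisfies every clause.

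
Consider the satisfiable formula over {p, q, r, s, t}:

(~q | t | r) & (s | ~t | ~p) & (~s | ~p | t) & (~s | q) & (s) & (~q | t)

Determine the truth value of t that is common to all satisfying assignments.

Suppose t = 0.
The clause (s) is unit, so s = 1.
The clause (~p) is unit, so p = 0.
The clause (q) is unit, so q = 1.
But (~q) is also a unit clause — contradiction.
So every satisfying assignment has t = True.

True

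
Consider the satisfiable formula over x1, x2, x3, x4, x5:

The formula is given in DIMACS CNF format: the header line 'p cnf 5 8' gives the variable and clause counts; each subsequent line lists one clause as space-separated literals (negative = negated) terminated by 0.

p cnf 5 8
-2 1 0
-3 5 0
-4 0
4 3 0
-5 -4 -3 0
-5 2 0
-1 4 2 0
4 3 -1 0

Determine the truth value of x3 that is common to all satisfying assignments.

Suppose x3 = False.
From the singleton clause (¬x4), x4 = False.
But (x4) is also a unit clause — contradiction.
So every satisfying assignment has x3 = True.

True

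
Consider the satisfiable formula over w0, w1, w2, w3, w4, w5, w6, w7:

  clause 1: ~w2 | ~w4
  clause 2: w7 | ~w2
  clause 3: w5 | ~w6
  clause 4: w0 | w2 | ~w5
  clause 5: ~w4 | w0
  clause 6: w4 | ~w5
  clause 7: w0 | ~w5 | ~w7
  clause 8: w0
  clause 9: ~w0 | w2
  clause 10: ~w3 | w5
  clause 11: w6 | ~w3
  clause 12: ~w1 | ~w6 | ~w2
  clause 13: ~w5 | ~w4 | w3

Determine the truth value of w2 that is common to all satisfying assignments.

Suppose w2 = 0.
Unit clause (w0) forces w0 = 1.
Now (~w0) is unsatisfied and unit — conflict.
So every satisfying assignment has w2 = True.

True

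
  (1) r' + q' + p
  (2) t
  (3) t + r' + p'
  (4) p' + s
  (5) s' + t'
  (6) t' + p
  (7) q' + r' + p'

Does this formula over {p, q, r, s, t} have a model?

No, unsatisfiable

Unit clause (t) forces t = 1.
Unit clause (s') forces s = 0.
Unit clause (p') forces p = 0.
That conflicts with the unit clause (p).
No assignment satisfies every clause.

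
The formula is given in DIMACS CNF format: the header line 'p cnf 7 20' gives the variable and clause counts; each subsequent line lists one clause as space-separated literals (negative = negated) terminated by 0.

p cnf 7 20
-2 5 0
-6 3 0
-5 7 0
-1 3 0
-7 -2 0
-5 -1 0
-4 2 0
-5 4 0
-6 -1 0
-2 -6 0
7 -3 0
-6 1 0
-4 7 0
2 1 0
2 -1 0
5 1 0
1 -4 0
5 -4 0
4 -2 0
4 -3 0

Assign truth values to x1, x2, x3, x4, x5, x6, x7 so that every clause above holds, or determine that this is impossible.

UNSATISFIABLE

Case x2 = False:
Unit clause (¬x4) forces x4 = False.
Unit clause (¬x5) forces x5 = False.
Unit clause (x1) forces x1 = True.
But (¬x1) is also a unit clause — contradiction.
So x2 must be the other value — set x2 = True.
Unit clause (x5) forces x5 = True.
Unit clause (x7) forces x7 = True.
But (¬x7) is also a unit clause — contradiction.
Neither x2 = True nor x2 = False works.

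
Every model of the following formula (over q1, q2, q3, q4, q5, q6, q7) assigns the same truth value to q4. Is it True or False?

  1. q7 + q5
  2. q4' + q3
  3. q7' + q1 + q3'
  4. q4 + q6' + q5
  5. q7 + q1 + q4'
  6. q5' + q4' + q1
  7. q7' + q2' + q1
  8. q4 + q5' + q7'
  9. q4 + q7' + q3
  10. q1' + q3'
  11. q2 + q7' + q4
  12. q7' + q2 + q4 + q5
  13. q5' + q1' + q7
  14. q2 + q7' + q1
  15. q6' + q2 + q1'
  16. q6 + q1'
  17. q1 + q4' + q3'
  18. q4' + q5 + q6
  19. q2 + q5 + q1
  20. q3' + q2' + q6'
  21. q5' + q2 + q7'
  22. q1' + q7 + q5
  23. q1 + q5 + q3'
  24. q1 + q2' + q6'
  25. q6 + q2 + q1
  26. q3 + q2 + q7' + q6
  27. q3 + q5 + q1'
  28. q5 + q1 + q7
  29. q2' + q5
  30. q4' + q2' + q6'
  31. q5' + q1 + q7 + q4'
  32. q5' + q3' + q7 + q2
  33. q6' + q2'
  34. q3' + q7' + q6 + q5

False

Suppose q4 = 1.
Unit clause (q3) forces q3 = 1.
Unit clause (q1') forces q1 = 0.
But (q1) is also a unit clause — contradiction.
So every satisfying assignment has q4 = False.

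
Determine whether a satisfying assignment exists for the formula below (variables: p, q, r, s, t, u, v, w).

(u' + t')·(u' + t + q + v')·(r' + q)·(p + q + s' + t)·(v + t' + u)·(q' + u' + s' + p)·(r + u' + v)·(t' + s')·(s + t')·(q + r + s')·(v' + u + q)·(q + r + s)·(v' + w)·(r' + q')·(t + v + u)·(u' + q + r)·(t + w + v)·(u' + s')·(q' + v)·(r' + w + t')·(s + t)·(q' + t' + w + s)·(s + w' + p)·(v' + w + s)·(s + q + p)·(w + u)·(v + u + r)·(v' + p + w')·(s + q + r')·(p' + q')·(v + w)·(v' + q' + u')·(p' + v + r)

No

Case u = 0:
(w) alone gives w = 1.
Case r = 0:
(v) alone gives v = 1.
(q) alone gives q = 1.
(p) alone gives p = 1.
Now (p') is unsatisfied and unit — conflict.
That branch fails; take r = 1 instead.
(q) alone gives q = 1.
Now (q') is unsatisfied and unit — conflict.
Neither r = 1 nor r = 0 works.
That branch fails; take u = 1 instead.
(t') alone gives t = 0.
(s') alone gives s = 0.
Now (s) is unsatisfied and unit — conflict.
Neither u = 1 nor u = 0 works.
No assignment satisfies every clause.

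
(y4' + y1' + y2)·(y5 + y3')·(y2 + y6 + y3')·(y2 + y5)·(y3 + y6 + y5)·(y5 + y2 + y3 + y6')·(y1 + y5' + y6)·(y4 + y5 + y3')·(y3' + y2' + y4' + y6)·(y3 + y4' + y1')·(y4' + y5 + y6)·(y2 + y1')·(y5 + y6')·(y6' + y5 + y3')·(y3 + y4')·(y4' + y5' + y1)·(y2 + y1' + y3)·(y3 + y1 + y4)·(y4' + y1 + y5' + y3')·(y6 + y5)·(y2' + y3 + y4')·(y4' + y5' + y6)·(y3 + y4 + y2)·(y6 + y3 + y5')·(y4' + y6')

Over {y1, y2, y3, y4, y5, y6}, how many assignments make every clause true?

5

There are 2^6 = 64 truth assignments over (y1, y2, y3, y4, y5, y6).
Split on y2. With y2 = 1, the clauses containing y2 are satisfied and y2' drops from the rest; 4 of the 2^5 = 32 assignments to the other variables satisfy what remains.
With y2 = 0, by the same count on the reduced clause set, 1 assignment works.
(One model: y1=F, y2=F, y3=T, y4=F, y5=T, y6=T.)
Total: 4 + 1 = 5.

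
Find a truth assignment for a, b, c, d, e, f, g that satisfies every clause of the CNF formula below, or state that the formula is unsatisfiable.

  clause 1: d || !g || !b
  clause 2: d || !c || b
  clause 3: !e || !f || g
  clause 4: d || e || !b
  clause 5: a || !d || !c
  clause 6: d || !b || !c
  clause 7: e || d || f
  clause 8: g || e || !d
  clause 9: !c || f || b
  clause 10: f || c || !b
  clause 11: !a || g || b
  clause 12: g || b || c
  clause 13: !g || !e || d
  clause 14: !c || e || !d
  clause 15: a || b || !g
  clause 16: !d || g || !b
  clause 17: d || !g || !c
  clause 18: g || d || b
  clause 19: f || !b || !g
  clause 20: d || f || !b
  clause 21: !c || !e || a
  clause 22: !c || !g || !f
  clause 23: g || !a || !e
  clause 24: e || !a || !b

a ↦ true, b ↦ false, c ↦ false, d ↦ true, e ↦ true, f ↦ false, g ↦ true

Case d = true:
Case a = true:
Case g = true:
Case c = false:
Case f = false:
Unit clause (!b) forces b = false.
Every clause is now satisfied; e is unconstrained.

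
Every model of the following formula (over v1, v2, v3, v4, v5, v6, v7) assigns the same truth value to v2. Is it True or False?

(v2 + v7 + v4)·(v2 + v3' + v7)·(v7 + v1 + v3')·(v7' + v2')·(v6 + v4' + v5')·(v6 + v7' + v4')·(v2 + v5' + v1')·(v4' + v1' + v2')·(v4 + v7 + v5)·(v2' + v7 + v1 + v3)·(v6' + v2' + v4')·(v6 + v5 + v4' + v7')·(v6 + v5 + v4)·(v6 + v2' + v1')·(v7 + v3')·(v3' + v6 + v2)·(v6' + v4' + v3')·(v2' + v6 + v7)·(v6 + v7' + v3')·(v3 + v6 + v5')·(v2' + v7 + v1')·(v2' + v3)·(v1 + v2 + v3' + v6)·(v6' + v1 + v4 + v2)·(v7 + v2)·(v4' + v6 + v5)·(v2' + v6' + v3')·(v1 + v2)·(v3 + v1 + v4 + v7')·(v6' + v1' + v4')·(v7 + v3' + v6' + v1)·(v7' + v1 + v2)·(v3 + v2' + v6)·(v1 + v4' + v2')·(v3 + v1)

False

Suppose v2 = 1.
(v7') alone gives v7 = 0.
(v3') alone gives v3 = 0.
But (v3) is also a unit clause — contradiction.
So every satisfying assignment has v2 = False.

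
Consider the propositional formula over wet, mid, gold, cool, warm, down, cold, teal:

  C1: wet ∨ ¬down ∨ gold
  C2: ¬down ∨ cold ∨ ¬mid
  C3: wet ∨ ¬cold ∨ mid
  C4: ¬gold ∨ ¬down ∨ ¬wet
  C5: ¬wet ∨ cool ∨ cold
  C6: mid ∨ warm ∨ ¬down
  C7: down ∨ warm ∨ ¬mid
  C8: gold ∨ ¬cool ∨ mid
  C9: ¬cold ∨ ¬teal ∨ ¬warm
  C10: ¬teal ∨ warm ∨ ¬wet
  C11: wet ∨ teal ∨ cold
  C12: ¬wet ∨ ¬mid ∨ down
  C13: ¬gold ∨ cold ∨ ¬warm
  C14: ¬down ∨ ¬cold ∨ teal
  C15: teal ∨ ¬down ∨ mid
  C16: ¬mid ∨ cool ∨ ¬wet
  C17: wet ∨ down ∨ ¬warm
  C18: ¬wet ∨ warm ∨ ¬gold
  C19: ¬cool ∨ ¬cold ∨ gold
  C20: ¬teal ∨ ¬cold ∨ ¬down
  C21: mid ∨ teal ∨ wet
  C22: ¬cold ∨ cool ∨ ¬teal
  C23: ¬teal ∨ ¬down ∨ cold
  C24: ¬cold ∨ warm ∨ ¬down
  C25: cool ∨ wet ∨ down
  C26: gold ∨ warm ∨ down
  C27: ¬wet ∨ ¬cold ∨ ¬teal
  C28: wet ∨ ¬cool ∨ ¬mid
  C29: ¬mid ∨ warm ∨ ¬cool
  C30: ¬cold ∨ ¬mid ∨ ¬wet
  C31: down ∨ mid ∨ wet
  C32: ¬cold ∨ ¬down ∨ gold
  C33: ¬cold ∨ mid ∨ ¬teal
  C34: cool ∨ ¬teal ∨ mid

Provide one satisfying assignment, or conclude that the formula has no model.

Suppose wet = True.
Suppose gold = False.
Suppose cool = False.
Unit clause (cold) forces cold = True.
Unit clause (¬mid) forces mid = False.
Unit clause (¬teal) forces teal = False.
Unit clause (¬down) forces down = False.
Unit clause (warm) forces warm = True.
This assignment satisfies each clause.

wet: True, mid: False, gold: False, cool: False, warm: True, down: False, cold: True, teal: False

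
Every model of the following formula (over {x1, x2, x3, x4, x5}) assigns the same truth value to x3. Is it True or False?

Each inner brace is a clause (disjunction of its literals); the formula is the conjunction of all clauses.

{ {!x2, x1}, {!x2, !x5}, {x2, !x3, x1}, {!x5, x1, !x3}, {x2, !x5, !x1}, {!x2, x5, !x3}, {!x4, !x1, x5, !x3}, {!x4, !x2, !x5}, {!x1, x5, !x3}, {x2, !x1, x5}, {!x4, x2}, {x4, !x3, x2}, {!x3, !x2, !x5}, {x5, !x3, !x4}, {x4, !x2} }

False

Suppose x3 = true.
Branch on x2: set x2 = false.
Unit clause (x1) forces x1 = true.
Unit clause (!x5) forces x5 = false.
Now (x5) is unsatisfied and unit — conflict.
So x2 must be the other value — set x2 = true.
Unit clause (x1) forces x1 = true.
Unit clause (!x5) forces x5 = false.
Now (x5) is unsatisfied and unit — conflict.
Neither x2 = true nor x2 = false works.
So every satisfying assignment has x3 = False.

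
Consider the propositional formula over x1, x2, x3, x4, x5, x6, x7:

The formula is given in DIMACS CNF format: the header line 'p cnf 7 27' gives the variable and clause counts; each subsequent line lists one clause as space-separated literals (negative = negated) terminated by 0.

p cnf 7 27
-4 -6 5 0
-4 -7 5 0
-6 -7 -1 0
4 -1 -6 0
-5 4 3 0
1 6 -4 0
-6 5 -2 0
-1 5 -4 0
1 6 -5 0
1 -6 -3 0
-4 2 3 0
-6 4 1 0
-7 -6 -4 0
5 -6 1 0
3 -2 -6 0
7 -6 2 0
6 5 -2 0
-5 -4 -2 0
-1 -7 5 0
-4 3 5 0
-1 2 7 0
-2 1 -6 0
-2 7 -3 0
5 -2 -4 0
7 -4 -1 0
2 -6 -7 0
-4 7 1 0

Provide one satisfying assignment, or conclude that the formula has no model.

x1=False; x2=False; x3=True; x4=False; x5=False; x6=False; x7=True

Try x4 = False.
Try x1 = False.
(¬x6) alone gives x6 = False.
(¬x5) alone gives x5 = False.
(¬x2) alone gives x2 = False.
Every clause is now satisfied; x3, x7 are unconstrained.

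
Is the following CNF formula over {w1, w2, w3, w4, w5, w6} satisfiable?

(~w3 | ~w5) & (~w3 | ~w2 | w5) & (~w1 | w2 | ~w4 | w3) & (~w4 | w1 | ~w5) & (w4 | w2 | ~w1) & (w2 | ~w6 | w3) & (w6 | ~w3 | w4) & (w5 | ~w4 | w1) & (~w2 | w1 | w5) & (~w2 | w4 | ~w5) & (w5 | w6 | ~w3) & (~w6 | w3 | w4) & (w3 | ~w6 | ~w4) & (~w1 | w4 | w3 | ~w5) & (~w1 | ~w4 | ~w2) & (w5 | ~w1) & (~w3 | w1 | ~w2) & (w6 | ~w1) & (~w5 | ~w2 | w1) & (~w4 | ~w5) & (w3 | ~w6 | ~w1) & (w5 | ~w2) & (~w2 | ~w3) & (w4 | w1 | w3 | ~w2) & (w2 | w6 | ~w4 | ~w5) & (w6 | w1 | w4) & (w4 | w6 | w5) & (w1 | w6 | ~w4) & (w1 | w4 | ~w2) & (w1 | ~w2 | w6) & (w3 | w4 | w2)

Yes

Try w3 = 1.
(~w5) alone gives w5 = 0.
(~w2) alone gives w2 = 0.
(w6) alone gives w6 = 1.
(~w1) alone gives w1 = 0.
(~w4) alone gives w4 = 0.
Every clause now holds.
A satisfying assignment: w1: 0,  w2: 0,  w3: 1,  w4: 0,  w5: 0,  w6: 1.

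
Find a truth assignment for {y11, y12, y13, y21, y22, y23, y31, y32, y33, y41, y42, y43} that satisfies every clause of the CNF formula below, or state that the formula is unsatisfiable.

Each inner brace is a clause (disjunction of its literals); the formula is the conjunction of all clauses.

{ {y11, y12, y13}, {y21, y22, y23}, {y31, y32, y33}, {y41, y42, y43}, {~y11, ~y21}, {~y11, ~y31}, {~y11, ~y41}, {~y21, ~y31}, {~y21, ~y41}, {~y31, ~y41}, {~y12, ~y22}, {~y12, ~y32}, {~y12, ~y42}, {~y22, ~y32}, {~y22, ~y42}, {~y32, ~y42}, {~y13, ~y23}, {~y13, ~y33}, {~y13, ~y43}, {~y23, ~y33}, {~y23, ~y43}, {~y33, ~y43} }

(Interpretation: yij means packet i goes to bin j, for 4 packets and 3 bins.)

UNSATISFIABLE

Try y11 = 0.
Try y12 = 1.
(~y22) alone gives y22 = 0.
(~y32) alone gives y32 = 0.
(~y42) alone gives y42 = 0.
Try y21 = 1.
(~y31) alone gives y31 = 0.
(y33) alone gives y33 = 1.
(~y41) alone gives y41 = 0.
(y43) alone gives y43 = 1.
Now (~y43) is unsatisfied and unit — conflict.
Undo y21 and try y21 = 0.
(y23) alone gives y23 = 1.
(~y13) alone gives y13 = 0.
(~y33) alone gives y33 = 0.
(y31) alone gives y31 = 1.
(~y41) alone gives y41 = 0.
(y43) alone gives y43 = 1.
Now (~y43) is unsatisfied and unit — conflict.
Neither y21 = 1 nor y21 = 0 works.
Undo y12 and try y12 = 0.
(y13) alone gives y13 = 1.
(~y23) alone gives y23 = 0.
(~y33) alone gives y33 = 0.
(~y43) alone gives y43 = 0.
Try y21 = 1.
(~y31) alone gives y31 = 0.
(y32) alone gives y32 = 1.
(~y41) alone gives y41 = 0.
(y42) alone gives y42 = 1.
Now (~y42) is unsatisfied and unit — conflict.
Undo y21 and try y21 = 0.
(y22) alone gives y22 = 1.
(~y32) alone gives y32 = 0.
(y31) alone gives y31 = 1.
(~y41) alone gives y41 = 0.
(y42) alone gives y42 = 1.
Now (~y42) is unsatisfied and unit — conflict.
Neither y21 = 1 nor y21 = 0 works.
Neither y12 = 1 nor y12 = 0 works.
Undo y11 and try y11 = 1.
(~y21) alone gives y21 = 0.
(~y31) alone gives y31 = 0.
(~y41) alone gives y41 = 0.
Try y22 = 1.
(~y12) alone gives y12 = 0.
(~y32) alone gives y32 = 0.
(y33) alone gives y33 = 1.
(~y42) alone gives y42 = 0.
(y43) alone gives y43 = 1.
Now (~y43) is unsatisfied and unit — conflict.
Undo y22 and try y22 = 0.
(y23) alone gives y23 = 1.
(~y13) alone gives y13 = 0.
(~y33) alone gives y33 = 0.
(y32) alone gives y32 = 1.
(~y12) alone gives y12 = 0.
(~y42) alone gives y42 = 0.
(y43) alone gives y43 = 1.
Now (~y43) is unsatisfied and unit — conflict.
Neither y22 = 1 nor y22 = 0 works.
Neither y11 = 1 nor y11 = 0 works.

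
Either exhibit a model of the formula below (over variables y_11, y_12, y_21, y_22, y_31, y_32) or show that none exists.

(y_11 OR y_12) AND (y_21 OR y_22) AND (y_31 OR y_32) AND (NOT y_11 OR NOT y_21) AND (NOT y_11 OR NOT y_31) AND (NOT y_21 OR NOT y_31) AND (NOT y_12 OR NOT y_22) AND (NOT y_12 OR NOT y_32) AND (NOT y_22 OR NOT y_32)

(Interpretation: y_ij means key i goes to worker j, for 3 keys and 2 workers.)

Case y_11 = true:
The clause (NOT y_21) is unit, so y_21 = false.
The clause (y_22) is unit, so y_22 = true.
The clause (NOT y_31) is unit, so y_31 = false.
The clause (y_32) is unit, so y_32 = true.
That conflicts with the unit clause (NOT y_32).
That branch fails; take y_11 = false instead.
The clause (y_12) is unit, so y_12 = true.
The clause (NOT y_22) is unit, so y_22 = false.
The clause (y_21) is unit, so y_21 = true.
The clause (NOT y_31) is unit, so y_31 = false.
The clause (y_32) is unit, so y_32 = true.
That conflicts with the unit clause (NOT y_32).
Both values of y_11 lead to a conflict.

UNSATISFIABLE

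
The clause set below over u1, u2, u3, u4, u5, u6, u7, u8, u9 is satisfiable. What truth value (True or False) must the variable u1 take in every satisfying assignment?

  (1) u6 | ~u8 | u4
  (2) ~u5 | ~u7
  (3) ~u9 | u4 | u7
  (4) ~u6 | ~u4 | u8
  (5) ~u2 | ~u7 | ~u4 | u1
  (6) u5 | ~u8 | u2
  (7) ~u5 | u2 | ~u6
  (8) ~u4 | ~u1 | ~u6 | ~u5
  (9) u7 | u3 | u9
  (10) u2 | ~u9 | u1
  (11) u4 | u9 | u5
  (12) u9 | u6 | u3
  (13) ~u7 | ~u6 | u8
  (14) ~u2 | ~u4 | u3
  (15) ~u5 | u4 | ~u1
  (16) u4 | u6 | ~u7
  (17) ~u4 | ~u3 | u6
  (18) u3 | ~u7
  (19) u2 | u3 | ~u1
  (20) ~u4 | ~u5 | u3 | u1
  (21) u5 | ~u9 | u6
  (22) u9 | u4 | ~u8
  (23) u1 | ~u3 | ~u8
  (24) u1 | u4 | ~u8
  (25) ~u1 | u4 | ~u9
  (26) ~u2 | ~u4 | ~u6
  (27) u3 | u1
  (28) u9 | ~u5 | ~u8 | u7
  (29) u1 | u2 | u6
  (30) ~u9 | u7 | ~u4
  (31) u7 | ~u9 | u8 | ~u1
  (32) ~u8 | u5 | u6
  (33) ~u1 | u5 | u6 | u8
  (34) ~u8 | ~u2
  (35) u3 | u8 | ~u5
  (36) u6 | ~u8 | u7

Suppose u1 = 1.
Branch on u5: set u5 = 0.
Branch on u8: set u8 = 0.
The clause (u6) is unit, so u6 = 1.
The clause (~u4) is unit, so u4 = 0.
The clause (u9) is unit, so u9 = 1.
That conflicts with the unit clause (~u9).
That branch fails; take u8 = 1 instead.
The clause (u2) is unit, so u2 = 1.
That conflicts with the unit clause (~u2).
Both values of u8 lead to a conflict.
That branch fails; take u5 = 1 instead.
The clause (~u7) is unit, so u7 = 0.
The clause (u4) is unit, so u4 = 1.
The clause (~u6) is unit, so u6 = 0.
The clause (~u3) is unit, so u3 = 0.
The clause (u9) is unit, so u9 = 1.
That conflicts with the unit clause (~u9).
Both values of u5 lead to a conflict.
So every satisfying assignment has u1 = False.

False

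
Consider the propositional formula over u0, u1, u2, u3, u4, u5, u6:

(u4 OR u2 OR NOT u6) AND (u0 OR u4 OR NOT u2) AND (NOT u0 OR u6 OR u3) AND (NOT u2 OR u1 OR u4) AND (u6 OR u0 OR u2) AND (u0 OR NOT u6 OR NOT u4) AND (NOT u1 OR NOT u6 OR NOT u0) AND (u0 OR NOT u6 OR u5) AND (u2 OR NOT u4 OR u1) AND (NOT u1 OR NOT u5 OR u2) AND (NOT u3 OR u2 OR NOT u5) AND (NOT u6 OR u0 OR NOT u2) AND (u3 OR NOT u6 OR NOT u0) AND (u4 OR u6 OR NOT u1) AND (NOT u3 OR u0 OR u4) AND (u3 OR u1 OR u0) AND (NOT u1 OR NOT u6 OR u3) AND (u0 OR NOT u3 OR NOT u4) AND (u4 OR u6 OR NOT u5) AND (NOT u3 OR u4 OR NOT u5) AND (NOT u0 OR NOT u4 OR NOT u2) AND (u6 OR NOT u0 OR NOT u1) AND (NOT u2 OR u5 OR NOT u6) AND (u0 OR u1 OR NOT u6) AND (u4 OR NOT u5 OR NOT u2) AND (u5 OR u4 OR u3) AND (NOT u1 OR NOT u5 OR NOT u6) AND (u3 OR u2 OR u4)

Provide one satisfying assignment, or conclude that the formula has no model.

u0=false, u1=true, u2=true, u3=false, u4=true, u5=false, u6=false

Case u4 = true:
Case u0 = false:
From the singleton clause (NOT u6), u6 = false.
From the singleton clause (u2), u2 = true.
From the singleton clause (NOT u3), u3 = false.
From the singleton clause (u1), u1 = true.
No clause remains; u5 is free.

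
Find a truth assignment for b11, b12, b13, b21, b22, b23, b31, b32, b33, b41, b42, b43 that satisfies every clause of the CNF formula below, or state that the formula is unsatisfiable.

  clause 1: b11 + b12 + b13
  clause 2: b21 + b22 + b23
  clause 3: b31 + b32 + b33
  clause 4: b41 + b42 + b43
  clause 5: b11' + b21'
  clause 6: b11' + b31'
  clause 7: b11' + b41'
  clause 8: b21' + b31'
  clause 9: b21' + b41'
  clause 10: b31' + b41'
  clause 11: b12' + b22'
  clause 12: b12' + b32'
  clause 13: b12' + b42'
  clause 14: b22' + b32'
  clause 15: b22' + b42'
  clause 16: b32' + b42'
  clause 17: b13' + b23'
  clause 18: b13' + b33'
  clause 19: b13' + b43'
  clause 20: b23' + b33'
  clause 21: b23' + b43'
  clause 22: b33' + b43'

UNSATISFIABLE

Try b11 = 0.
Try b12 = 1.
The clause (b22') is unit, so b22 = 0.
The clause (b32') is unit, so b32 = 0.
The clause (b42') is unit, so b42 = 0.
Try b21 = 1.
The clause (b31') is unit, so b31 = 0.
The clause (b33) is unit, so b33 = 1.
The clause (b41') is unit, so b41 = 0.
The clause (b43) is unit, so b43 = 1.
But (b43') is also a unit clause — contradiction.
So b21 must be the other value — set b21 = 0.
The clause (b23) is unit, so b23 = 1.
The clause (b13') is unit, so b13 = 0.
The clause (b33') is unit, so b33 = 0.
The clause (b31) is unit, so b31 = 1.
The clause (b41') is unit, so b41 = 0.
The clause (b43) is unit, so b43 = 1.
But (b43') is also a unit clause — contradiction.
Either choice for b21 ends in contradiction.
So b12 must be the other value — set b12 = 0.
The clause (b13) is unit, so b13 = 1.
The clause (b23') is unit, so b23 = 0.
The clause (b33') is unit, so b33 = 0.
The clause (b43') is unit, so b43 = 0.
Try b21 = 1.
The clause (b31') is unit, so b31 = 0.
The clause (b32) is unit, so b32 = 1.
The clause (b41') is unit, so b41 = 0.
The clause (b42) is unit, so b42 = 1.
But (b42') is also a unit clause — contradiction.
So b21 must be the other value — set b21 = 0.
The clause (b22) is unit, so b22 = 1.
The clause (b32') is unit, so b32 = 0.
The clause (b31) is unit, so b31 = 1.
The clause (b41') is unit, so b41 = 0.
The clause (b42) is unit, so b42 = 1.
But (b42') is also a unit clause — contradiction.
Either choice for b21 ends in contradiction.
Either choice for b12 ends in contradiction.
So b11 must be the other value — set b11 = 1.
The clause (b21') is unit, so b21 = 0.
The clause (b31') is unit, so b31 = 0.
The clause (b41') is unit, so b41 = 0.
Try b22 = 1.
The clause (b12') is unit, so b12 = 0.
The clause (b32') is unit, so b32 = 0.
The clause (b33) is unit, so b33 = 1.
The clause (b42') is unit, so b42 = 0.
The clause (b43) is unit, so b43 = 1.
But (b43') is also a unit clause — contradiction.
So b22 must be the other value — set b22 = 0.
The clause (b23) is unit, so b23 = 1.
The clause (b13') is unit, so b13 = 0.
The clause (b33') is unit, so b33 = 0.
The clause (b32) is unit, so b32 = 1.
The clause (b12') is unit, so b12 = 0.
The clause (b42') is unit, so b42 = 0.
The clause (b43) is unit, so b43 = 1.
But (b43') is also a unit clause — contradiction.
Either choice for b22 ends in contradiction.
Either choice for b11 ends in contradiction.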